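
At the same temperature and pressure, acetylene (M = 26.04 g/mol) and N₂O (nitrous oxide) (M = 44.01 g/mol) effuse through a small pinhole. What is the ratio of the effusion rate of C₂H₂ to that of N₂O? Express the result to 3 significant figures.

1.30

Graham's law gives rate_C₂H₂/rate_N₂O = √(M_N₂O/M_C₂H₂) = √(44.01/26.04) = √1.690 = 1.30.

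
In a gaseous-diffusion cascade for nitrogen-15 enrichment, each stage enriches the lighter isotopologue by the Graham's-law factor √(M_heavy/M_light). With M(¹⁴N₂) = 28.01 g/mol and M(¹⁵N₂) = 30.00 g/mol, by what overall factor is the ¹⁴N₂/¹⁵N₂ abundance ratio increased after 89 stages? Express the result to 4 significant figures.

Overall factor = α^89 with α = √(30.00/28.01), i.e. (30.00/28.01)^(89/2).
= 1.07105^(89/2) = 21.21.

21.21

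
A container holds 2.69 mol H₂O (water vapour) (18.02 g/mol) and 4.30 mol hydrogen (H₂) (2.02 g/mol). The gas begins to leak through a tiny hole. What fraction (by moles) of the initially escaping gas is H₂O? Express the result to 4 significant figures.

Effusion rate of each component ∝ n_i/√M_i (partial pressure × 1/√M).
Mole fraction of H₂O in the effusate = (n_H₂O/√M_H₂O) / (n_H₂O/√M_H₂O + n_H₂/√M_H₂)
= (2.69/√18.02) / (2.69/√18.02 + 4.30/√2.02) = 0.6337/(0.6337 + 3.025) = 0.1732.

0.1732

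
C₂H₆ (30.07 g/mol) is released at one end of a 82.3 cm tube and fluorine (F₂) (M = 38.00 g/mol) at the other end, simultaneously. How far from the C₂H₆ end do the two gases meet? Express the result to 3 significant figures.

In equal time, each gas travels a distance ∝ its rate ∝ 1/√M, so d_C₂H₆/d_F₂ = √(M_F₂/M_C₂H₆) = √(38.00/30.07) = 1.124.
With d_C₂H₆ + d_F₂ = 82.3 cm, d_F₂ = 82.3/(1 + 1.124) = 38.74 cm.
d_C₂H₆ = 82.3 − 38.74 = 43.6 cm.

43.6 cm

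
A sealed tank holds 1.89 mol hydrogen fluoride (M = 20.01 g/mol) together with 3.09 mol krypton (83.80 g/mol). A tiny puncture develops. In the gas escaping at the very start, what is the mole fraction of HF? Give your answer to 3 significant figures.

0.556

The effusion rate of species i is ∝ p_i/√M_i ∝ n_i/√M_i.
x_HF(eff) = (n_HF/√M_HF) / (n_HF/√M_HF + n_Kr/√M_Kr)
= (1.89/√20.01) / (1.89/√20.01 + 3.09/√83.80) = 0.4225/(0.4225 + 0.3375) = 0.556.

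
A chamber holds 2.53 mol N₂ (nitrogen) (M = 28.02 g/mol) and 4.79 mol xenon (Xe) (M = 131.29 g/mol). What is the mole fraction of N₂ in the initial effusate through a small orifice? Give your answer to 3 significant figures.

Each component's effusion rate ∝ (its partial pressure)·(1/√M) ∝ n_i/√M_i.
So x_N₂ in the escaping gas = (n_N₂/√M_N₂) / Σ(n_i/√M_i)
= (2.53/√28.02) / (2.53/√28.02 + 4.79/√131.29) = 0.4780/(0.4780 + 0.4180) = 0.533.

0.533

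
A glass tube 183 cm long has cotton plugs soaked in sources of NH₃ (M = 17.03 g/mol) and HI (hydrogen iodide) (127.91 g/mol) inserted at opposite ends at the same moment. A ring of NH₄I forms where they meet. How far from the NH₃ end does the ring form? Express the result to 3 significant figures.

The fronts meet when d_NH₃ + d_HI = L with d_NH₃/d_HI = √(M_HI/M_NH₃) (Graham's law). Here √(M_HI/M_NH₃) = √(127.91/17.03) = 2.741.
With d_NH₃ + d_HI = 183 cm, d_HI = 183/(1 + 2.741) = 48.92 cm.
d_NH₃ = 183 − 48.92 = 134 cm.

134 cm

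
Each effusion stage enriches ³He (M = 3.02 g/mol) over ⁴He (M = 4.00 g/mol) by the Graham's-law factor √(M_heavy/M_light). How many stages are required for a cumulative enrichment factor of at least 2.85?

Per stage α = (4.00/3.02)^(1/2) = 1.32450^0.5, giving ln α = 0.1405.
Need α^N ≥ 2.85 ⇒ N ≥ ln(2.85) / ln α = 1.047 / 0.1405 = 7.45.
So at least 8 stages are needed.

8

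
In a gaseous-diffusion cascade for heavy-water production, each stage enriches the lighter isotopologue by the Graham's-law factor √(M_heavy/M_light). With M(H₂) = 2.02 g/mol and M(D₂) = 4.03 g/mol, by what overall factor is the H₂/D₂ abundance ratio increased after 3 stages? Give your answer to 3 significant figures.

2.82

Overall factor = α^3 with α = √(4.03/2.02), i.e. (4.03/2.02)^(3/2).
= 1.99505^(3/2) = 2.82.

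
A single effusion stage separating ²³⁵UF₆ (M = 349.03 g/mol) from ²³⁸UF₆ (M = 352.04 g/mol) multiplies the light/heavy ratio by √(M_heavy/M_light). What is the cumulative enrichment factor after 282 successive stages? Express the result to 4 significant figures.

3.356

After 282 stages the ratio has grown by (√(352.04/349.03))^282 = (352.04/349.03)^(282/2).
= 1.00862^141 = 3.356.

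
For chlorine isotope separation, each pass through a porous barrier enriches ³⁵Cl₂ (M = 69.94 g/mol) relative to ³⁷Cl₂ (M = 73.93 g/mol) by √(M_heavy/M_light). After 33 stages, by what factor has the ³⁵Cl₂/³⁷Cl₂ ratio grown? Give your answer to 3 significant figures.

Each stage multiplies the ratio by α = √(73.93/69.94), so after 33 stages the overall factor is α^33 = (73.93/69.94)^(33/2).
= 1.05705^(33/2) = 2.50.

2.50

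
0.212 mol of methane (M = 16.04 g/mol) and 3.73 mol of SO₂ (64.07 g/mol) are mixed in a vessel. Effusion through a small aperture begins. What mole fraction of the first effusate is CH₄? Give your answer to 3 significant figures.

Rate_i ∝ x_i/√M_i (Graham's law weighted by mole fraction), so the effusate composition follows n_i/√M_i.
Mole fraction of CH₄ in the effusate = (n_CH₄/√M_CH₄) / (n_CH₄/√M_CH₄ + n_SO₂/√M_SO₂)
= (0.212/√16.04) / (0.212/√16.04 + 3.73/√64.07) = 0.05293/(0.05293 + 0.4660) = 0.102.

0.102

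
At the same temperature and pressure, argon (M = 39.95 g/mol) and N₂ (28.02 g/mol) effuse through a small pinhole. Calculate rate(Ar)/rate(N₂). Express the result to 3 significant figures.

0.837

Using Graham's law: rate_Ar/rate_N₂ = √(M_N₂/M_Ar) = √(28.02/39.95) = √0.7014 = 0.837.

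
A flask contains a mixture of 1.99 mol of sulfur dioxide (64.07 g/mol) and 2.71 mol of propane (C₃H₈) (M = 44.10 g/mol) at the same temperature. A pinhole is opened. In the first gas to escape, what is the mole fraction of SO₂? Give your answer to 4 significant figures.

0.3786

Effusion rate of each component ∝ n_i/√M_i (partial pressure × 1/√M).
Mole fraction of SO₂ in the effusate = (n_SO₂/√M_SO₂) / (n_SO₂/√M_SO₂ + n_C₃H₈/√M_C₃H₈)
= (1.99/√64.07) / (1.99/√64.07 + 2.71/√44.10) = 0.2486/(0.2486 + 0.4081) = 0.3786.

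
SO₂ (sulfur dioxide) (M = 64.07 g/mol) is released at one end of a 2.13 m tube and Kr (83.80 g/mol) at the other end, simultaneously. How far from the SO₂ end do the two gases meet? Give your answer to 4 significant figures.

In equal time, each gas travels a distance ∝ its rate ∝ 1/√M, so d_SO₂/d_Kr = √(M_Kr/M_SO₂) = √(83.80/64.07) = 1.144.
With d_SO₂ + d_Kr = 2.13 m, d_Kr = 2.13/(1 + 1.144) = 0.9936 m.
d_SO₂ = 2.13 − 0.9936 = 1.136 m.

1.136 m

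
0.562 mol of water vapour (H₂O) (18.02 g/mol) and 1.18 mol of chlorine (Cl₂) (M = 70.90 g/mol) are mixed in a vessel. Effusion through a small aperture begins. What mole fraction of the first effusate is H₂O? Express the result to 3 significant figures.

0.486

Effusion rate of each component ∝ n_i/√M_i (partial pressure × 1/√M).
Mole fraction of H₂O in the effusate = (n_H₂O/√M_H₂O) / (n_H₂O/√M_H₂O + n_Cl₂/√M_Cl₂)
= (0.562/√18.02) / (0.562/√18.02 + 1.18/√70.90) = 0.1324/(0.1324 + 0.1401) = 0.486.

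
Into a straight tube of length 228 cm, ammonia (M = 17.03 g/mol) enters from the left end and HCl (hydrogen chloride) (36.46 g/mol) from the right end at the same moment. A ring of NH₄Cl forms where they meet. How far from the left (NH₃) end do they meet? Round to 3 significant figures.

135 cm

The fronts meet when d_NH₃ + d_HCl = L with d_NH₃/d_HCl = √(M_HCl/M_NH₃) (Graham's law). Here √(M_HCl/M_NH₃) = √(36.46/17.03) = 1.463.
With d_NH₃ + d_HCl = 228 cm, d_HCl = 228/(1 + 1.463) = 92.56 cm.
d_NH₃ = 228 − 92.56 = 135 cm.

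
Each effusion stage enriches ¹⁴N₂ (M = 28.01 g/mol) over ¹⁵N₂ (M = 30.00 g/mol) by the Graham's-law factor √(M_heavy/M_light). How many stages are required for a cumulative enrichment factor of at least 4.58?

45

Per stage α = (30.00/28.01)^(1/2) = 1.07105^0.5, giving ln α = 0.03432.
Need α^N ≥ 4.58 ⇒ N ≥ ln(4.58) / ln α = 1.522 / 0.03432 = 44.34.
Rounding up, N = 45 stages.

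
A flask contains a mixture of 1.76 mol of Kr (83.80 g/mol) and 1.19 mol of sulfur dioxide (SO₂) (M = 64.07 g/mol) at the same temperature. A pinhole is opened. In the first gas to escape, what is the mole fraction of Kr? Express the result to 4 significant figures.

0.5639

Rate_i ∝ x_i/√M_i (Graham's law weighted by mole fraction), so the effusate composition follows n_i/√M_i.
So x_Kr in the escaping gas = (n_Kr/√M_Kr) / Σ(n_i/√M_i)
= (1.76/√83.80) / (1.76/√83.80 + 1.19/√64.07) = 0.1923/(0.1923 + 0.1487) = 0.5639.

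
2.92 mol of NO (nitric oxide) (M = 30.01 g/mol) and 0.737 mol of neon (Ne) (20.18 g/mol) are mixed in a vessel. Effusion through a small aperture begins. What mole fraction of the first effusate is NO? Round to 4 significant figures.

0.7646

Each component's effusion rate ∝ (its partial pressure)·(1/√M) ∝ n_i/√M_i.
So x_NO in the escaping gas = (n_NO/√M_NO) / Σ(n_i/√M_i)
= (2.92/√30.01) / (2.92/√30.01 + 0.737/√20.18) = 0.5330/(0.5330 + 0.1641) = 0.7646.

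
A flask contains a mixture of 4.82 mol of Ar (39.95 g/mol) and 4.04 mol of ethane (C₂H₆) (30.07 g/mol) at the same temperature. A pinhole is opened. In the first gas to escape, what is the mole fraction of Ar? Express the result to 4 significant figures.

The effusion rate of species i is ∝ p_i/√M_i ∝ n_i/√M_i.
x_Ar(eff) = (n_Ar/√M_Ar) / (n_Ar/√M_Ar + n_C₂H₆/√M_C₂H₆)
= (4.82/√39.95) / (4.82/√39.95 + 4.04/√30.07) = 0.7626/(0.7626 + 0.7367) = 0.5086.

0.5086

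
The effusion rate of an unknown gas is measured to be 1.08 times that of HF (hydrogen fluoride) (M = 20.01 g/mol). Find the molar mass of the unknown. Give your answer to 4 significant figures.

17.16 g/mol

By Graham's law, rate_X/rate_HF = √(M_HF/M_X).
1.08 = √(20.01/M_X)
M_X = 20.01 / 1.08² = 20.01 / 1.166 = 17.16 g/mol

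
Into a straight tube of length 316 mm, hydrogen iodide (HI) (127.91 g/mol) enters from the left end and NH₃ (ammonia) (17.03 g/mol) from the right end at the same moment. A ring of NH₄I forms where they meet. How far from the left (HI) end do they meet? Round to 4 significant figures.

In equal time, each gas travels a distance ∝ its rate ∝ 1/√M, so d_HI/d_NH₃ = √(M_NH₃/M_HI) = √(17.03/127.91) = 0.3649.
With d_HI + d_NH₃ = 316 mm, d_NH₃ = 316/(1 + 0.3649) = 231.5 mm.
d_HI = 316 − 231.5 = 84.48 mm.

84.48 mm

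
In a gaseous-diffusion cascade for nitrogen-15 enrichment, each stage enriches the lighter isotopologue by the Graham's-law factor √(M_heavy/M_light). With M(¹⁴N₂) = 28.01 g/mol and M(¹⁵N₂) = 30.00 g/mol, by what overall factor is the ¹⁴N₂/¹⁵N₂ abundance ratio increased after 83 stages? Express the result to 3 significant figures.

17.3

Each stage multiplies the ratio by α = √(30.00/28.01), so after 83 stages the overall factor is α^83 = (30.00/28.01)^(83/2).
= 1.07105^(83/2) = 17.3.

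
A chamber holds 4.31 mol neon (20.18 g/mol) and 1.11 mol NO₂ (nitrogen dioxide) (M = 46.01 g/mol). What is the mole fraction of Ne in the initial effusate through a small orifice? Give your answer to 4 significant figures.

0.8543

Rate_i ∝ x_i/√M_i (Graham's law weighted by mole fraction), so the effusate composition follows n_i/√M_i.
Mole fraction of Ne in the effusate = (n_Ne/√M_Ne) / (n_Ne/√M_Ne + n_NO₂/√M_NO₂)
= (4.31/√20.18) / (4.31/√20.18 + 1.11/√46.01) = 0.9594/(0.9594 + 0.1636) = 0.8543.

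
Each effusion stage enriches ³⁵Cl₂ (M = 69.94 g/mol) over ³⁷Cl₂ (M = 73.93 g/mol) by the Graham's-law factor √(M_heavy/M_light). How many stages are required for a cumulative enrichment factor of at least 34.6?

Single-stage factor α = √(73.93/69.94), so ln α = ½ ln(1.05705) = 0.02774.
Need α^N ≥ 34.6 ⇒ N ≥ ln(34.6) / ln α = 3.544 / 0.02774 = 127.75.
Rounding up, N = 128 stages.

128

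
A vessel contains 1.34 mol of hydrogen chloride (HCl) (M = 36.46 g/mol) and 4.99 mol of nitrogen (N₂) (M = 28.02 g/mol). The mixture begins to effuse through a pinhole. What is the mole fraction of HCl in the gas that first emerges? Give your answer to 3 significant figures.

0.191

Each component's effusion rate ∝ (its partial pressure)·(1/√M) ∝ n_i/√M_i.
Mole fraction of HCl in the effusate = (n_HCl/√M_HCl) / (n_HCl/√M_HCl + n_N₂/√M_N₂)
= (1.34/√36.46) / (1.34/√36.46 + 4.99/√28.02) = 0.2219/(0.2219 + 0.9427) = 0.191.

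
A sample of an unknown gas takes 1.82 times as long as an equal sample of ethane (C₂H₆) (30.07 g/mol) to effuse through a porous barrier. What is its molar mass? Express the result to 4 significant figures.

By Graham's law, t_X/t_C₂H₆ = √(M_X/M_C₂H₆).
1.82 = √(M_X/30.07)
M_X = 30.07 × 1.82² = 30.07 × 3.312 = 99.60 g/mol

99.60 g/mol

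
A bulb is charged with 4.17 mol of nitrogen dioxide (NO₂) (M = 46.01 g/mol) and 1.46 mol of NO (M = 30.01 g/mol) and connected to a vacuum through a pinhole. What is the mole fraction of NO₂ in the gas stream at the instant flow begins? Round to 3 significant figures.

0.698

Effusion rate of each component ∝ n_i/√M_i (partial pressure × 1/√M).
Mole fraction of NO₂ in the effusate = (n_NO₂/√M_NO₂) / (n_NO₂/√M_NO₂ + n_NO/√M_NO)
= (4.17/√46.01) / (4.17/√46.01 + 1.46/√30.01) = 0.6148/(0.6148 + 0.2665) = 0.698.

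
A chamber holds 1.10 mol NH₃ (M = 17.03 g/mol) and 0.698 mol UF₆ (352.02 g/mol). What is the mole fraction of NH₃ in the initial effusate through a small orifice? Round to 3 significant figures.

0.878

Each component's effusion rate ∝ (its partial pressure)·(1/√M) ∝ n_i/√M_i.
So x_NH₃ in the escaping gas = (n_NH₃/√M_NH₃) / Σ(n_i/√M_i)
= (1.10/√17.03) / (1.10/√17.03 + 0.698/√352.02) = 0.2666/(0.2666 + 0.03720) = 0.878.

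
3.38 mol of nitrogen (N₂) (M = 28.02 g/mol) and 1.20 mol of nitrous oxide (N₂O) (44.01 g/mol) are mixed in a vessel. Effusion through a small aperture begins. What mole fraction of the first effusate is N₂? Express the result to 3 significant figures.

The effusion rate of species i is ∝ p_i/√M_i ∝ n_i/√M_i.
Mole fraction of N₂ in the effusate = (n_N₂/√M_N₂) / (n_N₂/√M_N₂ + n_N₂O/√M_N₂O)
= (3.38/√28.02) / (3.38/√28.02 + 1.20/√44.01) = 0.6385/(0.6385 + 0.1809) = 0.779.

0.779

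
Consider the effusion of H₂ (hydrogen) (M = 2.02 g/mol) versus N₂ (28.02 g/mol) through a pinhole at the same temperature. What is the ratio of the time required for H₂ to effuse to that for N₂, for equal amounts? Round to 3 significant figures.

Using Graham's law: t_H₂/t_N₂ = √(M_H₂/M_N₂) = √(2.02/28.02) = √0.07209 = 0.268.

0.268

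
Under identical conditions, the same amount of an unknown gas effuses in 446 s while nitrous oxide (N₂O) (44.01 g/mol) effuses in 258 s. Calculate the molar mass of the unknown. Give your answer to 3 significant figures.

132 g/mol

Since effusion rate ∝ 1/√M, t_X/t_N₂O = √(M_X/M_N₂O).
446/258 = 1.729 = √(M_X/44.01)
M_X = 44.01 × 1.729² = 44.01 × 2.988 = 132 g/mol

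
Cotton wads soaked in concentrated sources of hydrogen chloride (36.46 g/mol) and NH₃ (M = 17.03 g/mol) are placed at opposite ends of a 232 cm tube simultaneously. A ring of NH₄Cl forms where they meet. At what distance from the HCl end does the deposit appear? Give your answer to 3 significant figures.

94.2 cm

In equal time, each gas travels a distance ∝ its rate ∝ 1/√M, so d_HCl/d_NH₃ = √(M_NH₃/M_HCl) = √(17.03/36.46) = 0.6834.
With d_HCl + d_NH₃ = 232 cm, d_NH₃ = 232/(1 + 0.6834) = 137.8 cm.
d_HCl = 232 − 137.8 = 94.2 cm.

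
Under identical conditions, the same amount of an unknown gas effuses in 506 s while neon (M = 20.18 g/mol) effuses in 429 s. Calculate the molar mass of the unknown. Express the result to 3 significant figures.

From Graham's law, t_X/t_Ne = √(M_X/M_Ne).
506/429 = 1.179 = √(M_X/20.18)
M_X = 20.18 × 1.179² = 20.18 × 1.391 = 28.1 g/mol

28.1 g/mol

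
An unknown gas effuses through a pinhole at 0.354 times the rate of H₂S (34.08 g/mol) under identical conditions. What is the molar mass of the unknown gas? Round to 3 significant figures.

272 g/mol

Using Graham's law: rate_X/rate_H₂S = √(M_H₂S/M_X).
0.354 = √(34.08/M_X)
M_X = 34.08 / 0.354² = 34.08 / 0.1253 = 272 g/mol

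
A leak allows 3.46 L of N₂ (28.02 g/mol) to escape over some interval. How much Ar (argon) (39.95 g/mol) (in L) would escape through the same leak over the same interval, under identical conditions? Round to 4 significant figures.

From Graham's law, rate_Ar/rate_N₂ = √(M_N₂/M_Ar) = √(28.02/39.95) = √0.7014 = 0.8375.
So the volume for Ar is 3.46 × 0.8375 = 2.898 L.

2.898 L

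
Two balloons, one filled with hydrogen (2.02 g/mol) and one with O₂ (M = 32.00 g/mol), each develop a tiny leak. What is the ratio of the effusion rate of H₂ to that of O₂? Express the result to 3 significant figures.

Since effusion rate ∝ 1/√M, rate_H₂/rate_O₂ = √(M_O₂/M_H₂) = √(32.00/2.02) = √15.84 = 3.98.

3.98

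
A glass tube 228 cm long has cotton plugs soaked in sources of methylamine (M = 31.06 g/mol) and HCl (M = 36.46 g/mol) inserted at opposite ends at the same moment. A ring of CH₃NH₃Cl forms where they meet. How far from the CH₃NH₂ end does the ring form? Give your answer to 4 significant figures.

In equal time, each gas travels a distance ∝ its rate ∝ 1/√M, so d_CH₃NH₂/d_HCl = √(M_HCl/M_CH₃NH₂) = √(36.46/31.06) = 1.083.
With d_CH₃NH₂ + d_HCl = 228 cm, d_HCl = 228/(1 + 1.083) = 109.4 cm.
d_CH₃NH₂ = 228 − 109.4 = 118.6 cm.

118.6 cm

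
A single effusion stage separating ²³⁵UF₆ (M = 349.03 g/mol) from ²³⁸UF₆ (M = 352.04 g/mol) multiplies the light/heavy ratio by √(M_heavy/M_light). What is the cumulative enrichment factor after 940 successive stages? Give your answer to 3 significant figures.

After 940 stages the ratio has grown by (√(352.04/349.03))^940 = (352.04/349.03)^(940/2).
= 1.00862^470 = 56.6.

56.6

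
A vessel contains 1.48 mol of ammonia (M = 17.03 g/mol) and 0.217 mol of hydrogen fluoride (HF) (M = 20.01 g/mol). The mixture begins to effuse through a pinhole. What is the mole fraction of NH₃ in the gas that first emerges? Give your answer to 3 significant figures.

The effusion rate of species i is ∝ p_i/√M_i ∝ n_i/√M_i.
x_NH₃(eff) = (n_NH₃/√M_NH₃) / (n_NH₃/√M_NH₃ + n_HF/√M_HF)
= (1.48/√17.03) / (1.48/√17.03 + 0.217/√20.01) = 0.3586/(0.3586 + 0.04851) = 0.881.

0.881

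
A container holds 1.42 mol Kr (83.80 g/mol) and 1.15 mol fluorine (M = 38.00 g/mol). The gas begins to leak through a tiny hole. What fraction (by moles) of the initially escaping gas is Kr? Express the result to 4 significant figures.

0.4540

Rate_i ∝ x_i/√M_i (Graham's law weighted by mole fraction), so the effusate composition follows n_i/√M_i.
Mole fraction of Kr in the effusate = (n_Kr/√M_Kr) / (n_Kr/√M_Kr + n_F₂/√M_F₂)
= (1.42/√83.80) / (1.42/√83.80 + 1.15/√38.00) = 0.1551/(0.1551 + 0.1866) = 0.4540.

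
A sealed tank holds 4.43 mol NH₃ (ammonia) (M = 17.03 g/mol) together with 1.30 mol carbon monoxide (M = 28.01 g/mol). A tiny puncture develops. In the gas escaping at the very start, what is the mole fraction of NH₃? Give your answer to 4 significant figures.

Rate_i ∝ x_i/√M_i (Graham's law weighted by mole fraction), so the effusate composition follows n_i/√M_i.
So x_NH₃ in the escaping gas = (n_NH₃/√M_NH₃) / Σ(n_i/√M_i)
= (4.43/√17.03) / (4.43/√17.03 + 1.30/√28.01) = 1.073/(1.073 + 0.2456) = 0.8138.

0.8138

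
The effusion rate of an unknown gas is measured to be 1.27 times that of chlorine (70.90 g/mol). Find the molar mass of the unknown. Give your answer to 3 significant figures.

From Graham's law, rate_X/rate_Cl₂ = √(M_Cl₂/M_X).
1.27 = √(70.90/M_X)
M_X = 70.90 / 1.27² = 70.90 / 1.613 = 44.0 g/mol

44.0 g/mol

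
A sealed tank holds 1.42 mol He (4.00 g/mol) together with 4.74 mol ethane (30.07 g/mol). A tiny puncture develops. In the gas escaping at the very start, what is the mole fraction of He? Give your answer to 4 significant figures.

Each component's effusion rate ∝ (its partial pressure)·(1/√M) ∝ n_i/√M_i.
Mole fraction of He in the effusate = (n_He/√M_He) / (n_He/√M_He + n_C₂H₆/√M_C₂H₆)
= (1.42/√4.00) / (1.42/√4.00 + 4.74/√30.07) = 0.7100/(0.7100 + 0.8644) = 0.4510.

0.4510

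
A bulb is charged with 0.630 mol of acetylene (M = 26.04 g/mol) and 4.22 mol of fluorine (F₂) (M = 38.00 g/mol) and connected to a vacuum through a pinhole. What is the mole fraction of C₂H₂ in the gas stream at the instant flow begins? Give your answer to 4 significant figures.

Effusion rate of each component ∝ n_i/√M_i (partial pressure × 1/√M).
x_C₂H₂(eff) = (n_C₂H₂/√M_C₂H₂) / (n_C₂H₂/√M_C₂H₂ + n_F₂/√M_F₂)
= (0.630/√26.04) / (0.630/√26.04 + 4.22/√38.00) = 0.1235/(0.1235 + 0.6846) = 0.1528.

0.1528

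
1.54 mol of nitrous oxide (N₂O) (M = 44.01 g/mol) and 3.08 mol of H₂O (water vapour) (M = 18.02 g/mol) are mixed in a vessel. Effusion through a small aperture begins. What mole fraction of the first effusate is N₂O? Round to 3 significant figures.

0.242

The effusion rate of species i is ∝ p_i/√M_i ∝ n_i/√M_i.
x_N₂O(eff) = (n_N₂O/√M_N₂O) / (n_N₂O/√M_N₂O + n_H₂O/√M_H₂O)
= (1.54/√44.01) / (1.54/√44.01 + 3.08/√18.02) = 0.2321/(0.2321 + 0.7256) = 0.242.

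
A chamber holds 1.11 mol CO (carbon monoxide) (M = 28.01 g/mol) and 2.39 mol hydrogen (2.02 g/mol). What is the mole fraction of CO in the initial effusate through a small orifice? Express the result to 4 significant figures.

The effusion rate of species i is ∝ p_i/√M_i ∝ n_i/√M_i.
x_CO(eff) = (n_CO/√M_CO) / (n_CO/√M_CO + n_H₂/√M_H₂)
= (1.11/√28.01) / (1.11/√28.01 + 2.39/√2.02) = 0.2097/(0.2097 + 1.682) = 0.1109.

0.1109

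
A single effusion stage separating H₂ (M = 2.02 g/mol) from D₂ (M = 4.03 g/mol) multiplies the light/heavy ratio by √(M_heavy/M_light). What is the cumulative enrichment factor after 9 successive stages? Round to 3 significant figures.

22.4

Each stage multiplies the ratio by α = √(4.03/2.02), so after 9 stages the overall factor is α^9 = (4.03/2.02)^(9/2).
= 1.99505^(9/2) = 22.4.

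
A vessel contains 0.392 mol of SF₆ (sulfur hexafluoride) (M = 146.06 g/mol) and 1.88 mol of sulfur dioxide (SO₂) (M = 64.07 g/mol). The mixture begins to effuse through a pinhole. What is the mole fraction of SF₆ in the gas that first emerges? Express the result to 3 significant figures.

Effusion rate of each component ∝ n_i/√M_i (partial pressure × 1/√M).
x_SF₆(eff) = (n_SF₆/√M_SF₆) / (n_SF₆/√M_SF₆ + n_SO₂/√M_SO₂)
= (0.392/√146.06) / (0.392/√146.06 + 1.88/√64.07) = 0.03244/(0.03244 + 0.2349) = 0.121.

0.121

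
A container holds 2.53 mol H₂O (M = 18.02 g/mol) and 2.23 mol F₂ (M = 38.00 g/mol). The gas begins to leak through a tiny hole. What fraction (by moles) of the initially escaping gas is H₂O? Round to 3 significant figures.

The effusion rate of species i is ∝ p_i/√M_i ∝ n_i/√M_i.
x_H₂O(eff) = (n_H₂O/√M_H₂O) / (n_H₂O/√M_H₂O + n_F₂/√M_F₂)
= (2.53/√18.02) / (2.53/√18.02 + 2.23/√38.00) = 0.5960/(0.5960 + 0.3618) = 0.622.

0.622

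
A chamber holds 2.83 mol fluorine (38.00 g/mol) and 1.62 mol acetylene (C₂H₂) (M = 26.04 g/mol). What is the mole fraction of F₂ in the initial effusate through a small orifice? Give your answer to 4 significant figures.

0.5912

Each component's effusion rate ∝ (its partial pressure)·(1/√M) ∝ n_i/√M_i.
So x_F₂ in the escaping gas = (n_F₂/√M_F₂) / Σ(n_i/√M_i)
= (2.83/√38.00) / (2.83/√38.00 + 1.62/√26.04) = 0.4591/(0.4591 + 0.3175) = 0.5912.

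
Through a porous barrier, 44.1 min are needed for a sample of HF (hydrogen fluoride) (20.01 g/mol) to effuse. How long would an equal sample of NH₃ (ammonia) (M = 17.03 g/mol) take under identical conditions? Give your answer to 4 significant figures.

40.68 min

By Graham's law, t_NH₃/t_HF = √(M_NH₃/M_HF) = √(17.03/20.01) = √0.8511 = 0.9225.
So the time for NH₃ is 44.1 × 0.9225 = 40.68 min.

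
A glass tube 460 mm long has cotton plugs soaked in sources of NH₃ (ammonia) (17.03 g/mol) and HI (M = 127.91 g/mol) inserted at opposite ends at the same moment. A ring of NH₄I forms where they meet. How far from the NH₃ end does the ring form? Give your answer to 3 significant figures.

337 mm

The fronts meet when d_NH₃ + d_HI = L with d_NH₃/d_HI = √(M_HI/M_NH₃) (Graham's law). Here √(M_HI/M_NH₃) = √(127.91/17.03) = 2.741.
With d_NH₃ + d_HI = 460 mm, d_HI = 460/(1 + 2.741) = 123.0 mm.
d_NH₃ = 460 − 123.0 = 337 mm.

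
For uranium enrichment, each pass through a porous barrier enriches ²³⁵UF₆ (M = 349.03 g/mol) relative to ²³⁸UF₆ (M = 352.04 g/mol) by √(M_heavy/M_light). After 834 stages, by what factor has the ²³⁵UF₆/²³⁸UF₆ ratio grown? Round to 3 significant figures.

After 834 stages the ratio has grown by (√(352.04/349.03))^834 = (352.04/349.03)^(834/2).
= 1.00862^417 = 35.9.

35.9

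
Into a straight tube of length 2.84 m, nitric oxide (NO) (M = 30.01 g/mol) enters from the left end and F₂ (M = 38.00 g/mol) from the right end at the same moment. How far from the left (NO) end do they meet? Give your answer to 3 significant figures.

Graham's law gives d_NO/d_F₂ = rate_NO/rate_F₂ = √(M_F₂/M_NO) = √(38.00/30.01) = 1.125.
With d_NO + d_F₂ = 2.84 m, d_F₂ = 2.84/(1 + 1.125) = 1.336 m.
d_NO = 2.84 − 1.336 = 1.50 m.

1.50 m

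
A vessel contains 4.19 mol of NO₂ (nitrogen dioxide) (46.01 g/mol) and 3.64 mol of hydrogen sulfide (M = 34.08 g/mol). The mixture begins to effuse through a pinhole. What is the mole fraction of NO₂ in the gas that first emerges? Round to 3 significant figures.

0.498

The effusion rate of species i is ∝ p_i/√M_i ∝ n_i/√M_i.
x_NO₂(eff) = (n_NO₂/√M_NO₂) / (n_NO₂/√M_NO₂ + n_H₂S/√M_H₂S)
= (4.19/√46.01) / (4.19/√46.01 + 3.64/√34.08) = 0.6177/(0.6177 + 0.6235) = 0.498.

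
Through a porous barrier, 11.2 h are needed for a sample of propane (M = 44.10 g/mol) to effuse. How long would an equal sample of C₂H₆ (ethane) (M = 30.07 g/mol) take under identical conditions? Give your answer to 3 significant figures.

9.25 h

Graham's law gives t_C₂H₆/t_C₃H₈ = √(M_C₂H₆/M_C₃H₈) = √(30.07/44.10) = √0.6819 = 0.8257.
So the time for C₂H₆ is 11.2 × 0.8257 = 9.25 h.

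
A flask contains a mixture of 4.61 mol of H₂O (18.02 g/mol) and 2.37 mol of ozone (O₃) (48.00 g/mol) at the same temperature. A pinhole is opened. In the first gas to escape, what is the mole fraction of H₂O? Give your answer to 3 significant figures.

0.760

Effusion rate of each component ∝ n_i/√M_i (partial pressure × 1/√M).
So x_H₂O in the escaping gas = (n_H₂O/√M_H₂O) / Σ(n_i/√M_i)
= (4.61/√18.02) / (4.61/√18.02 + 2.37/√48.00) = 1.086/(1.086 + 0.3421) = 0.760.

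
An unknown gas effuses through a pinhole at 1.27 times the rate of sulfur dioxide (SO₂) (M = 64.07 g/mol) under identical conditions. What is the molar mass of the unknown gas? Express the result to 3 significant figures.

39.7 g/mol

Using Graham's law: rate_X/rate_SO₂ = √(M_SO₂/M_X).
1.27 = √(64.07/M_X)
M_X = 64.07 / 1.27² = 64.07 / 1.613 = 39.7 g/mol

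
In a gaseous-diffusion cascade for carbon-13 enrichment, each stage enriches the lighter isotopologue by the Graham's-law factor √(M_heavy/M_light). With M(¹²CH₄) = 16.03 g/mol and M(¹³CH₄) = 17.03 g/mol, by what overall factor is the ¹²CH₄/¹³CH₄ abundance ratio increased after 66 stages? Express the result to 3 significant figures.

7.37

Overall factor = α^66 with α = √(17.03/16.03), i.e. (17.03/16.03)^(66/2).
= 1.06238^33 = 7.37.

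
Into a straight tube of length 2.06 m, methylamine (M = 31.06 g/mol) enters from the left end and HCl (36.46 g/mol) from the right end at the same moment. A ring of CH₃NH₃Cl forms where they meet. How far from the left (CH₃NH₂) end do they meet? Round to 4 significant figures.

1.071 m

In equal time, each gas travels a distance ∝ its rate ∝ 1/√M, so d_CH₃NH₂/d_HCl = √(M_HCl/M_CH₃NH₂) = √(36.46/31.06) = 1.083.
With d_CH₃NH₂ + d_HCl = 2.06 m, d_HCl = 2.06/(1 + 1.083) = 0.9887 m.
d_CH₃NH₂ = 2.06 − 0.9887 = 1.071 m.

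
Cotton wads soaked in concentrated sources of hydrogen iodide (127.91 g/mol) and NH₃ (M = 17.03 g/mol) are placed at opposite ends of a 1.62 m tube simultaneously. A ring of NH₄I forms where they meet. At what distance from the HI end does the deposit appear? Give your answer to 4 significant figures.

Distances travelled in equal time are proportional to diffusion rates, so d_HI/d_NH₃ = √(M_NH₃/M_HI) = √(17.03/127.91) = 0.3649.
With d_HI + d_NH₃ = 1.62 m, d_NH₃ = 1.62/(1 + 0.3649) = 1.187 m.
d_HI = 1.62 − 1.187 = 0.4331 m.

0.4331 m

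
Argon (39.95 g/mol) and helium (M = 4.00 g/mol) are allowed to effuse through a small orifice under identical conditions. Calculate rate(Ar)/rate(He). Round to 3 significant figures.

By Graham's law, rate_Ar/rate_He = √(M_He/M_Ar) = √(4.00/39.95) = √0.1001 = 0.316.

0.316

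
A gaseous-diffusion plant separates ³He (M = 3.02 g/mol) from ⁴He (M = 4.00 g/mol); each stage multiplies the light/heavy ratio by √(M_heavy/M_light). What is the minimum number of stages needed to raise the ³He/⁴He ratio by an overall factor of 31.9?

Per stage α = (4.00/3.02)^(1/2) = 1.32450^0.5, giving ln α = 0.1405.
Need α^N ≥ 31.9 ⇒ N ≥ ln(31.9) / ln α = 3.463 / 0.1405 = 24.64.
Minimum whole number of stages: N = 25.

25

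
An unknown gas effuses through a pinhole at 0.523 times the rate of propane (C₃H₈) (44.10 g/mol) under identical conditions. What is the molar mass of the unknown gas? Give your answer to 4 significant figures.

161.2 g/mol

By Graham's law, rate_X/rate_C₃H₈ = √(M_C₃H₈/M_X).
0.523 = √(44.10/M_X)
M_X = 44.10 / 0.523² = 44.10 / 0.2735 = 161.2 g/mol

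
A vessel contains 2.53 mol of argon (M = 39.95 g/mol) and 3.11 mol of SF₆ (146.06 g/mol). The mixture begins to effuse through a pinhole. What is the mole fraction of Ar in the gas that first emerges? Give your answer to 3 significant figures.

The effusion rate of species i is ∝ p_i/√M_i ∝ n_i/√M_i.
x_Ar(eff) = (n_Ar/√M_Ar) / (n_Ar/√M_Ar + n_SF₆/√M_SF₆)
= (2.53/√39.95) / (2.53/√39.95 + 3.11/√146.06) = 0.4003/(0.4003 + 0.2573) = 0.609.

0.609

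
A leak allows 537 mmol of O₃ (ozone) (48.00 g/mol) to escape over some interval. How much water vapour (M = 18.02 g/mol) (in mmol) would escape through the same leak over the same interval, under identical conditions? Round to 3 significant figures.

By Graham's law, rate_H₂O/rate_O₃ = √(M_O₃/M_H₂O) = √(48.00/18.02) = √2.664 = 1.632.
So the amount for H₂O is 537 × 1.632 = 876 mmol.

876 mmol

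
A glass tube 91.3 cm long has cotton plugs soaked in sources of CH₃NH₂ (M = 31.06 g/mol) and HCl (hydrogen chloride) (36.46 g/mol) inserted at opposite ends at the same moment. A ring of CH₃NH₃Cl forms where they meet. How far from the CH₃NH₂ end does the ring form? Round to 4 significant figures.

47.48 cm

Distances travelled in equal time are proportional to diffusion rates, so d_CH₃NH₂/d_HCl = √(M_HCl/M_CH₃NH₂) = √(36.46/31.06) = 1.083.
With d_CH₃NH₂ + d_HCl = 91.3 cm, d_HCl = 91.3/(1 + 1.083) = 43.82 cm.
d_CH₃NH₂ = 91.3 − 43.82 = 47.48 cm.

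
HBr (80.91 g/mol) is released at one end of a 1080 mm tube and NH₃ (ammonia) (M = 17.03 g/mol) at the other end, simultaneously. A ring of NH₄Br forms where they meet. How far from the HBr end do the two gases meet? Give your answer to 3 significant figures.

340 mm

Graham's law gives d_HBr/d_NH₃ = rate_HBr/rate_NH₃ = √(M_NH₃/M_HBr) = √(17.03/80.91) = 0.4588.
With d_HBr + d_NH₃ = 1080 mm, d_NH₃ = 1080/(1 + 0.4588) = 740.3 mm.
d_HBr = 1080 − 740.3 = 340 mm.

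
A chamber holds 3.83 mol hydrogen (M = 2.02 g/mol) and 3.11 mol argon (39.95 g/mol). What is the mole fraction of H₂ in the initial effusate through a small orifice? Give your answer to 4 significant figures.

0.8456

Rate_i ∝ x_i/√M_i (Graham's law weighted by mole fraction), so the effusate composition follows n_i/√M_i.
So x_H₂ in the escaping gas = (n_H₂/√M_H₂) / Σ(n_i/√M_i)
= (3.83/√2.02) / (3.83/√2.02 + 3.11/√39.95) = 2.695/(2.695 + 0.4920) = 0.8456.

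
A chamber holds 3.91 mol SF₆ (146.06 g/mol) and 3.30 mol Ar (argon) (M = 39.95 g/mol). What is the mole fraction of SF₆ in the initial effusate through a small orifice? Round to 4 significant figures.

0.3826

Effusion rate of each component ∝ n_i/√M_i (partial pressure × 1/√M).
Mole fraction of SF₆ in the effusate = (n_SF₆/√M_SF₆) / (n_SF₆/√M_SF₆ + n_Ar/√M_Ar)
= (3.91/√146.06) / (3.91/√146.06 + 3.30/√39.95) = 0.3235/(0.3235 + 0.5221) = 0.3826.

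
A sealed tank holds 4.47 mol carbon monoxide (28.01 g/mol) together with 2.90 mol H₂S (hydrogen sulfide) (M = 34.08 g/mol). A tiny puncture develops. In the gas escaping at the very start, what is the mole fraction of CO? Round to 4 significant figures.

Rate_i ∝ x_i/√M_i (Graham's law weighted by mole fraction), so the effusate composition follows n_i/√M_i.
x_CO(eff) = (n_CO/√M_CO) / (n_CO/√M_CO + n_H₂S/√M_H₂S)
= (4.47/√28.01) / (4.47/√28.01 + 2.90/√34.08) = 0.8446/(0.8446 + 0.4968) = 0.6297.

0.6297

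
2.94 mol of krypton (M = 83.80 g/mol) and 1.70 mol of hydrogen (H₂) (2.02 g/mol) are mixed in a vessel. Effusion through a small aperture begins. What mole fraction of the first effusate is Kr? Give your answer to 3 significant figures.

0.212

Each component's effusion rate ∝ (its partial pressure)·(1/√M) ∝ n_i/√M_i.
Mole fraction of Kr in the effusate = (n_Kr/√M_Kr) / (n_Kr/√M_Kr + n_H₂/√M_H₂)
= (2.94/√83.80) / (2.94/√83.80 + 1.70/√2.02) = 0.3212/(0.3212 + 1.196) = 0.212.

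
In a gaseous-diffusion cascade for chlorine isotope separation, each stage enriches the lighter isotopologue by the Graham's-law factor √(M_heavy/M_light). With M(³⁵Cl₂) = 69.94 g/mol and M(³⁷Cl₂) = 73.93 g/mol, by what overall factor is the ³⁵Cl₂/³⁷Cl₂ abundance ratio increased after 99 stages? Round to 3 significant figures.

The single-stage factor is √(M_heavy/M_light), so 99 stages give [√(73.93/69.94)]^99 = (73.93/69.94)^(99/2).
= 1.05705^(99/2) = 15.6.

15.6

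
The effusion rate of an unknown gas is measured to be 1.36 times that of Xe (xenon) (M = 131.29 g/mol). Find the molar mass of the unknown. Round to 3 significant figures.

Since effusion rate ∝ 1/√M, rate_X/rate_Xe = √(M_Xe/M_X).
1.36 = √(131.29/M_X)
M_X = 131.29 / 1.36² = 131.29 / 1.850 = 71.0 g/mol

71.0 g/mol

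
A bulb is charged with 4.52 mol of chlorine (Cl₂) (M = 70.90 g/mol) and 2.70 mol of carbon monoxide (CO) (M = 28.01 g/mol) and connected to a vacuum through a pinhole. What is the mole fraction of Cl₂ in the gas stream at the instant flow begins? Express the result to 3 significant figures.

0.513

The effusion rate of species i is ∝ p_i/√M_i ∝ n_i/√M_i.
Mole fraction of Cl₂ in the effusate = (n_Cl₂/√M_Cl₂) / (n_Cl₂/√M_Cl₂ + n_CO/√M_CO)
= (4.52/√70.90) / (4.52/√70.90 + 2.70/√28.01) = 0.5368/(0.5368 + 0.5102) = 0.513.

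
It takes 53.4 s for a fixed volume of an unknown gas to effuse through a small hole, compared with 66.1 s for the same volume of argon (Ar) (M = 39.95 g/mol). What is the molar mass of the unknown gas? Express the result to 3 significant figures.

Using Graham's law: t_X/t_Ar = √(M_X/M_Ar).
53.4/66.1 = 0.8079 = √(M_X/39.95)
M_X = 39.95 × 0.8079² = 39.95 × 0.6526 = 26.1 g/mol

26.1 g/mol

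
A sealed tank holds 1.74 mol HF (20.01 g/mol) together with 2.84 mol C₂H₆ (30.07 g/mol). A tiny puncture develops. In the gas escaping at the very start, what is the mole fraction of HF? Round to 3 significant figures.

The effusion rate of species i is ∝ p_i/√M_i ∝ n_i/√M_i.
Mole fraction of HF in the effusate = (n_HF/√M_HF) / (n_HF/√M_HF + n_C₂H₆/√M_C₂H₆)
= (1.74/√20.01) / (1.74/√20.01 + 2.84/√30.07) = 0.3890/(0.3890 + 0.5179) = 0.429.

0.429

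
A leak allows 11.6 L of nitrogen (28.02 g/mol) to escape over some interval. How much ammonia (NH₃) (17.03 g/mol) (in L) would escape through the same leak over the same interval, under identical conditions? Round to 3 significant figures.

From Graham's law, rate_NH₃/rate_N₂ = √(M_N₂/M_NH₃) = √(28.02/17.03) = √1.645 = 1.283.
So the volume for NH₃ is 11.6 × 1.283 = 14.9 L.

14.9 L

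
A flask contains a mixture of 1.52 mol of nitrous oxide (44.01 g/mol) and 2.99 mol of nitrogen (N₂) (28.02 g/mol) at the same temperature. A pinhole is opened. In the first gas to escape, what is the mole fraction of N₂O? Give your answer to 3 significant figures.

0.289

Each component's effusion rate ∝ (its partial pressure)·(1/√M) ∝ n_i/√M_i.
Mole fraction of N₂O in the effusate = (n_N₂O/√M_N₂O) / (n_N₂O/√M_N₂O + n_N₂/√M_N₂)
= (1.52/√44.01) / (1.52/√44.01 + 2.99/√28.02) = 0.2291/(0.2291 + 0.5649) = 0.289.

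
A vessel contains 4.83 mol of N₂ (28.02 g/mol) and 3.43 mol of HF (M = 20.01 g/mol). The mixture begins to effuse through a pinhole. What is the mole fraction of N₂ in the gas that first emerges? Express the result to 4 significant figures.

0.5434

Effusion rate of each component ∝ n_i/√M_i (partial pressure × 1/√M).
So x_N₂ in the escaping gas = (n_N₂/√M_N₂) / Σ(n_i/√M_i)
= (4.83/√28.02) / (4.83/√28.02 + 3.43/√20.01) = 0.9125/(0.9125 + 0.7668) = 0.5434.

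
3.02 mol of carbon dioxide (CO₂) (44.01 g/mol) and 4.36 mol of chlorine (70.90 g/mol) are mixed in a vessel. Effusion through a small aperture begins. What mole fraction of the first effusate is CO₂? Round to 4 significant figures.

0.4678

Rate_i ∝ x_i/√M_i (Graham's law weighted by mole fraction), so the effusate composition follows n_i/√M_i.
Mole fraction of CO₂ in the effusate = (n_CO₂/√M_CO₂) / (n_CO₂/√M_CO₂ + n_Cl₂/√M_Cl₂)
= (3.02/√44.01) / (3.02/√44.01 + 4.36/√70.90) = 0.4552/(0.4552 + 0.5178) = 0.4678.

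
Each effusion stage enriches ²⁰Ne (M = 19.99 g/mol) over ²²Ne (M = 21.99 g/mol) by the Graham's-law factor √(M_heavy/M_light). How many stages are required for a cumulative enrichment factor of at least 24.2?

Single-stage factor α = √(21.99/19.99), so ln α = ½ ln(1.10005) = 0.04768.
Need α^N ≥ 24.2 ⇒ N ≥ ln(24.2) / ln α = 3.186 / 0.04768 = 66.83.
Minimum whole number of stages: N = 67.

67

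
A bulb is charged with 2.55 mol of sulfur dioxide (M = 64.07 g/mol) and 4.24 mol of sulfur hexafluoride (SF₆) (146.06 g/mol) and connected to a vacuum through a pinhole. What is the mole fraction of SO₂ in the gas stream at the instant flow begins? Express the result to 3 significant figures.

Effusion rate of each component ∝ n_i/√M_i (partial pressure × 1/√M).
So x_SO₂ in the escaping gas = (n_SO₂/√M_SO₂) / Σ(n_i/√M_i)
= (2.55/√64.07) / (2.55/√64.07 + 4.24/√146.06) = 0.3186/(0.3186 + 0.3508) = 0.476.

0.476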